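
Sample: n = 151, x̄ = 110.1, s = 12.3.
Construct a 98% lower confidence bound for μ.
μ ≥ 108.03

Lower bound (one-sided):
t* = 2.072 (one-sided for 98%)
Lower bound = x̄ - t* · s/√n = 110.1 - 2.072 · 12.3/√151 = 108.03

We are 98% confident that μ ≥ 108.03.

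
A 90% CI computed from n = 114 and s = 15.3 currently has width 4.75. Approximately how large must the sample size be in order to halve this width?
n ≈ 456

CI width ∝ 1/√n
To reduce width by factor 2, need √n to grow by 2 → need 2² = 4 times as many samples.

Current: n = 114, width = 4.75
New: n = 456, width ≈ 2.36

Width reduced by factor of 4.75/2.36 = 2.01.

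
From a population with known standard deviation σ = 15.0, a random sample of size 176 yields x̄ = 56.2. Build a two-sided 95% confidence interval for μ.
(53.98, 58.42)

z-interval (σ known):
z* = 1.960 for 95% confidence

Margin of error = z* · σ/√n = 1.960 · 15.0/√176 = 2.22

CI: (56.2 - 2.22, 56.2 + 2.22) = (53.98, 58.42)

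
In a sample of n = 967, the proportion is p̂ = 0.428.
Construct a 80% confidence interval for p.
(0.408, 0.448)

Proportion CI:
SE = √(p̂(1-p̂)/n) = √(0.428 · 0.572 / 967) = 0.01591

z* = 1.282
Margin = z* · SE = 1.282 · 0.01591 = 0.0204

CI: 0.428 ± 0.0204 = (0.408, 0.448)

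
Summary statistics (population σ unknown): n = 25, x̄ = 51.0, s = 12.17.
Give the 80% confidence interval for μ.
(47.79, 54.21)

t-interval (σ unknown):
df = n - 1 = 24
t* = 1.318 for 80% confidence

Margin of error = t* · s/√n = 1.318 · 12.17/√25 = 3.21

CI: (47.79, 54.21)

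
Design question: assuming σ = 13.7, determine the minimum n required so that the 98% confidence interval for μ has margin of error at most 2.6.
n ≥ 151

For margin E ≤ 2.6:
n ≥ (z* · σ / E)²
n ≥ (2.326 · 13.7 / 2.6)²
n ≥ 150.22

Minimum n = 151 (rounding up)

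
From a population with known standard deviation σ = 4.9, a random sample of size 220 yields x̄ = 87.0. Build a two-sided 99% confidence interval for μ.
(86.15, 87.85)

z-interval (σ known):
z* = 2.576 for 99% confidence

Margin of error = z* · σ/√n = 2.576 · 4.9/√220 = 0.85

CI: (87.0 - 0.85, 87.0 + 0.85) = (86.15, 87.85)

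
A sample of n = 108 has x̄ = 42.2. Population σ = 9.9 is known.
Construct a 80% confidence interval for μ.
(40.98, 43.42)

z-interval (σ known):
z* = 1.282 for 80% confidence

Margin of error = z* · σ/√n = 1.282 · 9.9/√108 = 1.22

CI: (42.2 - 1.22, 42.2 + 1.22) = (40.98, 43.42)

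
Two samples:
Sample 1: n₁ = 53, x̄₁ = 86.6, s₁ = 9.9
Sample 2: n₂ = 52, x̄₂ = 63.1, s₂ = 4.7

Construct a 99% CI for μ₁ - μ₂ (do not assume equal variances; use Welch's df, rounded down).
(19.51, 27.49)

Difference: x̄₁ - x̄₂ = 23.50
SE = √(s₁²/n₁ + s₂²/n₂) = √(9.9²/53 + 4.7²/52) = 1.5080
df = 74.62 → 74 (Welch–Satterthwaite, rounded down)
t* = 2.644

CI: 23.50 ± 2.644 · 1.5080 = 23.50 ± 3.99 = (19.51, 27.49)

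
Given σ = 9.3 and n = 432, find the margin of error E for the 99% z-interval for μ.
Margin of error = 1.15

Margin of error = z* · σ/√n
= 2.576 · 9.3/√432
= 2.576 · 9.3/20.7846
= 1.15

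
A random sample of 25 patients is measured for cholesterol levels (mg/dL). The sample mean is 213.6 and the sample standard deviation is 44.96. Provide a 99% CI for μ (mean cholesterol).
(188.45, 238.75)

t-interval (σ unknown):
df = n - 1 = 24
t* = 2.797 for 99% confidence

Margin of error = t* · s/√n = 2.797 · 44.96/√25 = 25.15

CI: (188.45, 238.75)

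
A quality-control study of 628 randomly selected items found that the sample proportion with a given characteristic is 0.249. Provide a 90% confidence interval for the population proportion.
(0.221, 0.277)

Proportion CI:
SE = √(p̂(1-p̂)/n) = √(0.249 · 0.751 / 628) = 0.01726

z* = 1.645
Margin = z* · SE = 1.645 · 0.01726 = 0.0284

CI: 0.249 ± 0.0284 = (0.221, 0.277)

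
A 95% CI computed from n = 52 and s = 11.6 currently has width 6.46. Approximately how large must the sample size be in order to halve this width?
n ≈ 208

CI width ∝ 1/√n
To reduce width by factor 2, need √n to grow by 2 → need 2² = 4 times as many samples.

Current: n = 52, width = 6.46
New: n = 208, width ≈ 3.17

Width reduced by factor of 6.46/3.17 = 2.04.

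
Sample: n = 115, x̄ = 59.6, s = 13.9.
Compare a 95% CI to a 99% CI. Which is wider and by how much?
99% CI is wider by 1.65

df = 114
95% CI: t* = 1.981, (57.03, 62.17), width = 2 · t* · s/√n = 5.14
99% CI: t* = 2.620, (56.20, 63.00), width = 2 · t* · s/√n = 6.79

The 99% CI is wider by 6.79 - 5.14 = 1.65.
Higher confidence requires a wider interval.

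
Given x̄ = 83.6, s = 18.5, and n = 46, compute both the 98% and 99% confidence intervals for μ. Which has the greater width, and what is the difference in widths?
99% CI is wider by 1.51

df = 45
98% CI: t* = 2.412, (77.02, 90.18), width = 2 · t* · s/√n = 13.16
99% CI: t* = 2.690, (76.26, 90.94), width = 2 · t* · s/√n = 14.67

The 99% CI is wider by 14.67 - 13.16 = 1.51.
Higher confidence requires a wider interval.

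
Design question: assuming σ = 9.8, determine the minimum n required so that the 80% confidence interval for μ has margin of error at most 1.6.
n ≥ 62

For margin E ≤ 1.6:
n ≥ (z* · σ / E)²
n ≥ (1.282 · 9.8 / 1.6)²
n ≥ 61.66

Minimum n = 62 (rounding up)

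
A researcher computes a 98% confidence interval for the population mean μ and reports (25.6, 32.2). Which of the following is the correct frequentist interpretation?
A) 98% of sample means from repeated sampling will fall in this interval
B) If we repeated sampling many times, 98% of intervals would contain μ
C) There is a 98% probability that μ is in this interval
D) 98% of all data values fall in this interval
B

A) Wrong — coverage applies to intervals containing μ, not to future x̄ values.
B) Correct — this is the frequentist long-run coverage interpretation.
C) Wrong — μ is fixed; the randomness lives in the interval, not in μ.
D) Wrong — a CI is about the parameter μ, not individual data values.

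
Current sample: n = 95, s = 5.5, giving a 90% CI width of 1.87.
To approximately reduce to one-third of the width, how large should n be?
n ≈ 855

CI width ∝ 1/√n
To reduce width by factor 3, need √n to grow by 3 → need 3² = 9 times as many samples.

Current: n = 95, width = 1.87
New: n = 855, width ≈ 0.62

Width reduced by factor of 1.87/0.62 = 3.02.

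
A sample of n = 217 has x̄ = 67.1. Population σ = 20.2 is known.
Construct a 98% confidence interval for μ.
(63.91, 70.29)

z-interval (σ known):
z* = 2.326 for 98% confidence

Margin of error = z* · σ/√n = 2.326 · 20.2/√217 = 3.19

CI: (67.1 - 3.19, 67.1 + 3.19) = (63.91, 70.29)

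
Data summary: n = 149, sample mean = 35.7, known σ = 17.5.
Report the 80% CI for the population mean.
(33.86, 37.54)

z-interval (σ known):
z* = 1.282 for 80% confidence

Margin of error = z* · σ/√n = 1.282 · 17.5/√149 = 1.84

CI: (35.7 - 1.84, 35.7 + 1.84) = (33.86, 37.54)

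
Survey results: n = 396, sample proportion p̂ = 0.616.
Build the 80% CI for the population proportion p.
(0.585, 0.647)

Proportion CI:
SE = √(p̂(1-p̂)/n) = √(0.616 · 0.384 / 396) = 0.02444

z* = 1.282
Margin = z* · SE = 1.282 · 0.02444 = 0.0313

CI: 0.616 ± 0.0313 = (0.585, 0.647)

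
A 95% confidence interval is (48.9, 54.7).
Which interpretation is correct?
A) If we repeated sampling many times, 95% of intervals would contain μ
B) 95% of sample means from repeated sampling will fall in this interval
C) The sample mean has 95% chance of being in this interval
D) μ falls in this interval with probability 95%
A

A) Correct — this is the frequentist long-run coverage interpretation.
B) Wrong — coverage applies to intervals containing μ, not to future x̄ values.
C) Wrong — x̄ is observed and sits in the interval by construction.
D) Wrong — μ is fixed; the randomness lives in the interval, not in μ.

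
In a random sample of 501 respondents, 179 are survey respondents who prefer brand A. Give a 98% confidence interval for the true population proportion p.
(0.307, 0.407)

Proportion CI:
p̂ = 179/501 = 0.35729
SE = √(p̂(1-p̂)/n) = √(0.35729 · 0.64271 / 501) = 0.02141

z* = 2.326
Margin = z* · SE = 2.326 · 0.02141 = 0.0498

CI: 0.35729 ± 0.0498 = (0.307, 0.407)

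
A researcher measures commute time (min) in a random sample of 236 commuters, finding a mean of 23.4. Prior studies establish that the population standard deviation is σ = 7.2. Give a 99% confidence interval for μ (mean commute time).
(22.19, 24.61)

z-interval (σ known):
z* = 2.576 for 99% confidence

Margin of error = z* · σ/√n = 2.576 · 7.2/√236 = 1.21

CI: (23.4 - 1.21, 23.4 + 1.21) = (22.19, 24.61)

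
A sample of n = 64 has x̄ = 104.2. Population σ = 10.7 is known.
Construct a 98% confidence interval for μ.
(101.09, 107.31)

z-interval (σ known):
z* = 2.326 for 98% confidence

Margin of error = z* · σ/√n = 2.326 · 10.7/√64 = 3.11

CI: (104.2 - 3.11, 104.2 + 3.11) = (101.09, 107.31)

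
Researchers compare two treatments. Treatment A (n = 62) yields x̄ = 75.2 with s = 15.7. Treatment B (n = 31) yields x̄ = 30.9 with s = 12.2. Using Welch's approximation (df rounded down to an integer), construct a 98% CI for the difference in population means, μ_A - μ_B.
(37.25, 51.35)

Difference: x̄₁ - x̄₂ = 44.30
SE = √(s₁²/n₁ + s₂²/n₂) = √(15.7²/62 + 12.2²/31) = 2.9626
df = 74.97 → 74 (Welch–Satterthwaite, rounded down)
t* = 2.378

CI: 44.30 ± 2.378 · 2.9626 = 44.30 ± 7.05 = (37.25, 51.35)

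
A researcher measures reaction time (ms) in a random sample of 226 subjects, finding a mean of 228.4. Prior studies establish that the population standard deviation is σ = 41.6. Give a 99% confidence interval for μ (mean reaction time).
(221.27, 235.53)

z-interval (σ known):
z* = 2.576 for 99% confidence

Margin of error = z* · σ/√n = 2.576 · 41.6/√226 = 7.13

CI: (228.4 - 7.13, 228.4 + 7.13) = (221.27, 235.53)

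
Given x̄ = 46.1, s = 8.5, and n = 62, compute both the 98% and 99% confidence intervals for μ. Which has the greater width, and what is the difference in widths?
99% CI is wider by 0.58

df = 61
98% CI: t* = 2.389, (43.52, 48.68), width = 2 · t* · s/√n = 5.16
99% CI: t* = 2.659, (43.23, 48.97), width = 2 · t* · s/√n = 5.74

The 99% CI is wider by 5.74 - 5.16 = 0.58.
Higher confidence requires a wider interval.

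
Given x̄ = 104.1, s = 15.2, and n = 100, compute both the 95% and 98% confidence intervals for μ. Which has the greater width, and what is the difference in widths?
98% CI is wider by 1.16

df = 99
95% CI: t* = 1.984, (101.08, 107.12), width = 2 · t* · s/√n = 6.03
98% CI: t* = 2.365, (100.51, 107.69), width = 2 · t* · s/√n = 7.19

The 98% CI is wider by 7.19 - 6.03 = 1.16.
Higher confidence requires a wider interval.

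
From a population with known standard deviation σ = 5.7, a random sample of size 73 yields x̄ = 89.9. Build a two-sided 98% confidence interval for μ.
(88.35, 91.45)

z-interval (σ known):
z* = 2.326 for 98% confidence

Margin of error = z* · σ/√n = 2.326 · 5.7/√73 = 1.55

CI: (89.9 - 1.55, 89.9 + 1.55) = (88.35, 91.45)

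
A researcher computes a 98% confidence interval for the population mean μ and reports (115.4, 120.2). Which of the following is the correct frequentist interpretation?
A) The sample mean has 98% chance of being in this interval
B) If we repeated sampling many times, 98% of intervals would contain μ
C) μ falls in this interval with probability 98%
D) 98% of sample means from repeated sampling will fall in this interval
B

A) Wrong — x̄ is observed and sits in the interval by construction.
B) Correct — this is the frequentist long-run coverage interpretation.
C) Wrong — μ is fixed; the randomness lives in the interval, not in μ.
D) Wrong — coverage applies to intervals containing μ, not to future x̄ values.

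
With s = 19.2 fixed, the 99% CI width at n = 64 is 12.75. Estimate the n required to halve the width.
n ≈ 256

CI width ∝ 1/√n
To reduce width by factor 2, need √n to grow by 2 → need 2² = 4 times as many samples.

Current: n = 64, width = 12.75
New: n = 256, width ≈ 6.23

Width reduced by factor of 12.75/6.23 = 2.05.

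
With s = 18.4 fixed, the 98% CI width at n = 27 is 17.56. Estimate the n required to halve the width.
n ≈ 108

CI width ∝ 1/√n
To reduce width by factor 2, need √n to grow by 2 → need 2² = 4 times as many samples.

Current: n = 27, width = 17.56
New: n = 108, width ≈ 8.36

Width reduced by factor of 17.56/8.36 = 2.10.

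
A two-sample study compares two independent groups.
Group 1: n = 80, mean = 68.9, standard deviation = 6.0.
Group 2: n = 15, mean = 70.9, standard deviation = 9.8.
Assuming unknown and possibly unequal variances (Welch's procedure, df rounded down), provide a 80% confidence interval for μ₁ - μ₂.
(-5.50, 1.50)

Difference: x̄₁ - x̄₂ = -2.00
SE = √(s₁²/n₁ + s₂²/n₂) = √(6.0²/80 + 9.8²/15) = 2.6178
df = 16.02 → 16 (Welch–Satterthwaite, rounded down)
t* = 1.337

CI: -2.00 ± 1.337 · 2.6178 = -2.00 ± 3.50 = (-5.50, 1.50)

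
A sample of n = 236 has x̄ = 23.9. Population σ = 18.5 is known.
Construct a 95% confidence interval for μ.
(21.54, 26.26)

z-interval (σ known):
z* = 1.960 for 95% confidence

Margin of error = z* · σ/√n = 1.960 · 18.5/√236 = 2.36

CI: (23.9 - 2.36, 23.9 + 2.36) = (21.54, 26.26)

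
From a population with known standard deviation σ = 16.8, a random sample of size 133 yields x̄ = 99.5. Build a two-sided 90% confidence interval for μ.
(97.10, 101.90)

z-interval (σ known):
z* = 1.645 for 90% confidence

Margin of error = z* · σ/√n = 1.645 · 16.8/√133 = 2.40

CI: (99.5 - 2.40, 99.5 + 2.40) = (97.10, 101.90)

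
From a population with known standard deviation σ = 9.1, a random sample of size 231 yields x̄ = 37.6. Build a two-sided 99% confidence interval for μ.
(36.06, 39.14)

z-interval (σ known):
z* = 2.576 for 99% confidence

Margin of error = z* · σ/√n = 2.576 · 9.1/√231 = 1.54

CI: (37.6 - 1.54, 37.6 + 1.54) = (36.06, 39.14)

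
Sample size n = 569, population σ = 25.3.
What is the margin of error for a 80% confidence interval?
Margin of error = 1.36

Margin of error = z* · σ/√n
= 1.282 · 25.3/√569
= 1.282 · 25.3/23.8537
= 1.36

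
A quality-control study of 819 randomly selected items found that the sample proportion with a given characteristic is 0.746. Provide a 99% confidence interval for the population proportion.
(0.707, 0.785)

Proportion CI:
SE = √(p̂(1-p̂)/n) = √(0.746 · 0.254 / 819) = 0.01521

z* = 2.576
Margin = z* · SE = 2.576 · 0.01521 = 0.0392

CI: 0.746 ± 0.0392 = (0.707, 0.785)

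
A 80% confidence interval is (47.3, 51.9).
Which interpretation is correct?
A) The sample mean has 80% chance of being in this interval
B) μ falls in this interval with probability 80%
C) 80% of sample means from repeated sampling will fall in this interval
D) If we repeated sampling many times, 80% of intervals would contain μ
D

A) Wrong — x̄ is observed and sits in the interval by construction.
B) Wrong — μ is fixed; the randomness lives in the interval, not in μ.
C) Wrong — coverage applies to intervals containing μ, not to future x̄ values.
D) Correct — this is the frequentist long-run coverage interpretation.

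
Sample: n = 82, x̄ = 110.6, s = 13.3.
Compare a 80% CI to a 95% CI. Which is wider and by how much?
95% CI is wider by 2.05

df = 81
80% CI: t* = 1.292, (108.70, 112.50), width = 2 · t* · s/√n = 3.80
95% CI: t* = 1.990, (107.68, 113.52), width = 2 · t* · s/√n = 5.85

The 95% CI is wider by 5.85 - 3.80 = 2.05.
Higher confidence requires a wider interval.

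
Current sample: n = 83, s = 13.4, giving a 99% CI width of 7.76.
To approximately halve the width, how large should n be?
n ≈ 332

CI width ∝ 1/√n
To reduce width by factor 2, need √n to grow by 2 → need 2² = 4 times as many samples.

Current: n = 83, width = 7.76
New: n = 332, width ≈ 3.81

Width reduced by factor of 7.76/3.81 = 2.04.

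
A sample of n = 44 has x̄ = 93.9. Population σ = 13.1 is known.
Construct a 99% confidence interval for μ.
(88.81, 98.99)

z-interval (σ known):
z* = 2.576 for 99% confidence

Margin of error = z* · σ/√n = 2.576 · 13.1/√44 = 5.09

CI: (93.9 - 5.09, 93.9 + 5.09) = (88.81, 98.99)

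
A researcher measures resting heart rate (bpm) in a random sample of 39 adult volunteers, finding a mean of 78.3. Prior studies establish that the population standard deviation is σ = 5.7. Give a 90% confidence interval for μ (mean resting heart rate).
(76.80, 79.80)

z-interval (σ known):
z* = 1.645 for 90% confidence

Margin of error = z* · σ/√n = 1.645 · 5.7/√39 = 1.50

CI: (78.3 - 1.50, 78.3 + 1.50) = (76.80, 79.80)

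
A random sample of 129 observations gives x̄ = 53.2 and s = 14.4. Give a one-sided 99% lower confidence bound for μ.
μ ≥ 50.21

Lower bound (one-sided):
t* = 2.356 (one-sided for 99%)
Lower bound = x̄ - t* · s/√n = 53.2 - 2.356 · 14.4/√129 = 50.21

We are 99% confident that μ ≥ 50.21.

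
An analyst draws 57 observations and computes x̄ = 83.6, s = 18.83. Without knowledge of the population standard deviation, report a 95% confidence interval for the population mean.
(78.60, 88.60)

t-interval (σ unknown):
df = n - 1 = 56
t* = 2.003 for 95% confidence

Margin of error = t* · s/√n = 2.003 · 18.83/√57 = 5.00

CI: (78.60, 88.60)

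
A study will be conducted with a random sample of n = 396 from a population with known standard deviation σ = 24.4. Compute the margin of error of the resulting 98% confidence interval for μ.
Margin of error = 2.85

Margin of error = z* · σ/√n
= 2.326 · 24.4/√396
= 2.326 · 24.4/19.8997
= 2.85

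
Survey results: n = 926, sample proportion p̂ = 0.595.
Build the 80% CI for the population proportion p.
(0.574, 0.616)

Proportion CI:
SE = √(p̂(1-p̂)/n) = √(0.595 · 0.405 / 926) = 0.01613

z* = 1.282
Margin = z* · SE = 1.282 · 0.01613 = 0.0207

CI: 0.595 ± 0.0207 = (0.574, 0.616)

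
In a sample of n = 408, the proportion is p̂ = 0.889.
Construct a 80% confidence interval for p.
(0.869, 0.909)

Proportion CI:
SE = √(p̂(1-p̂)/n) = √(0.889 · 0.111 / 408) = 0.01555

z* = 1.282
Margin = z* · SE = 1.282 · 0.01555 = 0.0199

CI: 0.889 ± 0.0199 = (0.869, 0.909)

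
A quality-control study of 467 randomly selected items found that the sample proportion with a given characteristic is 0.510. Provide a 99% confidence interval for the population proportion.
(0.450, 0.570)

Proportion CI:
SE = √(p̂(1-p̂)/n) = √(0.510 · 0.490 / 467) = 0.02313

z* = 2.576
Margin = z* · SE = 2.576 · 0.02313 = 0.0596

CI: 0.510 ± 0.0596 = (0.450, 0.570)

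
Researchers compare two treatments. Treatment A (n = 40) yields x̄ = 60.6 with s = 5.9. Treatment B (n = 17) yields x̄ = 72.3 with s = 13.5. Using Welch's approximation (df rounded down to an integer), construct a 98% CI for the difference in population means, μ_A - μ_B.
(-20.39, -3.01)

Difference: x̄₁ - x̄₂ = -11.70
SE = √(s₁²/n₁ + s₂²/n₂) = √(5.9²/40 + 13.5²/17) = 3.4045
df = 18.65 → 18 (Welch–Satterthwaite, rounded down)
t* = 2.552

CI: -11.70 ± 2.552 · 3.4045 = -11.70 ± 8.69 = (-20.39, -3.01)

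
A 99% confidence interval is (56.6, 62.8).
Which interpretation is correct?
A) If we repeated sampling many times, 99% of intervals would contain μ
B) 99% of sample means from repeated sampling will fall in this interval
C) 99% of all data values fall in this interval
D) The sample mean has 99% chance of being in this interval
A

A) Correct — this is the frequentist long-run coverage interpretation.
B) Wrong — coverage applies to intervals containing μ, not to future x̄ values.
C) Wrong — a CI is about the parameter μ, not individual data values.
D) Wrong — x̄ is observed and sits in the interval by construction.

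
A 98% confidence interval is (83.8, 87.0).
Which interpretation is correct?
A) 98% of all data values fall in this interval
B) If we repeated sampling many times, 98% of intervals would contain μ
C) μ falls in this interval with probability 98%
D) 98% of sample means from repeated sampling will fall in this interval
B

A) Wrong — a CI is about the parameter μ, not individual data values.
B) Correct — this is the frequentist long-run coverage interpretation.
C) Wrong — μ is fixed; the randomness lives in the interval, not in μ.
D) Wrong — coverage applies to intervals containing μ, not to future x̄ values.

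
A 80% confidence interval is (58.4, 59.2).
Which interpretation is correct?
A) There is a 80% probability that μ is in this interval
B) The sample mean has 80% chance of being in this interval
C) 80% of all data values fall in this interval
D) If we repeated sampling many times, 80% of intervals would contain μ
D

A) Wrong — μ is fixed; the randomness lives in the interval, not in μ.
B) Wrong — x̄ is observed and sits in the interval by construction.
C) Wrong — a CI is about the parameter μ, not individual data values.
D) Correct — this is the frequentist long-run coverage interpretation.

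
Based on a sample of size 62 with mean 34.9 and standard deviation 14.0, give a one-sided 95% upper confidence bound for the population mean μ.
μ ≤ 37.87

Upper bound (one-sided):
t* = 1.670 (one-sided for 95%)
Upper bound = x̄ + t* · s/√n = 34.9 + 1.670 · 14.0/√62 = 37.87

We are 95% confident that μ ≤ 37.87.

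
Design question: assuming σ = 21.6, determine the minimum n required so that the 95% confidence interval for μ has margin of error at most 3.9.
n ≥ 118

For margin E ≤ 3.9:
n ≥ (z* · σ / E)²
n ≥ (1.960 · 21.6 / 3.9)²
n ≥ 117.84

Minimum n = 118 (rounding up)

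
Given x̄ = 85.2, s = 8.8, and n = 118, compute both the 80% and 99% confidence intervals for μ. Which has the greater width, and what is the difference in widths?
99% CI is wider by 2.15

df = 117
80% CI: t* = 1.289, (84.16, 86.24), width = 2 · t* · s/√n = 2.09
99% CI: t* = 2.619, (83.08, 87.32), width = 2 · t* · s/√n = 4.24

The 99% CI is wider by 4.24 - 2.09 = 2.15.
Higher confidence requires a wider interval.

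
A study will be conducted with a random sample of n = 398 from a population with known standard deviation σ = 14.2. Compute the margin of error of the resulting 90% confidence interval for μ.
Margin of error = 1.17

Margin of error = z* · σ/√n
= 1.645 · 14.2/√398
= 1.645 · 14.2/19.9499
= 1.17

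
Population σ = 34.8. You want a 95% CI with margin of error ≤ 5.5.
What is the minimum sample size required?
n ≥ 154

For margin E ≤ 5.5:
n ≥ (z* · σ / E)²
n ≥ (1.960 · 34.8 / 5.5)²
n ≥ 153.80

Minimum n = 154 (rounding up)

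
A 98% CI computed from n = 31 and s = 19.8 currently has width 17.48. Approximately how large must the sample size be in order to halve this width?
n ≈ 124

CI width ∝ 1/√n
To reduce width by factor 2, need √n to grow by 2 → need 2² = 4 times as many samples.

Current: n = 31, width = 17.48
New: n = 124, width ≈ 8.38

Width reduced by factor of 17.48/8.38 = 2.09.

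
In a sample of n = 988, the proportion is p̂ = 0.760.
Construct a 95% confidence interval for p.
(0.733, 0.787)

Proportion CI:
SE = √(p̂(1-p̂)/n) = √(0.760 · 0.240 / 988) = 0.01359

z* = 1.960
Margin = z* · SE = 1.960 · 0.01359 = 0.0266

CI: 0.760 ± 0.0266 = (0.733, 0.787)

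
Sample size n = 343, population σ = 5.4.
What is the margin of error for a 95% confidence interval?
Margin of error = 0.57

Margin of error = z* · σ/√n
= 1.960 · 5.4/√343
= 1.960 · 5.4/18.5203
= 0.57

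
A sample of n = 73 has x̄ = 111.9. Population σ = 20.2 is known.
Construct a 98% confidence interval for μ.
(106.40, 117.40)

z-interval (σ known):
z* = 2.326 for 98% confidence

Margin of error = z* · σ/√n = 2.326 · 20.2/√73 = 5.50

CI: (111.9 - 5.50, 111.9 + 5.50) = (106.40, 117.40)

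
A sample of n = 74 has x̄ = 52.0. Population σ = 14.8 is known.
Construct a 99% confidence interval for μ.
(47.57, 56.43)

z-interval (σ known):
z* = 2.576 for 99% confidence

Margin of error = z* · σ/√n = 2.576 · 14.8/√74 = 4.43

CI: (52.0 - 4.43, 52.0 + 4.43) = (47.57, 56.43)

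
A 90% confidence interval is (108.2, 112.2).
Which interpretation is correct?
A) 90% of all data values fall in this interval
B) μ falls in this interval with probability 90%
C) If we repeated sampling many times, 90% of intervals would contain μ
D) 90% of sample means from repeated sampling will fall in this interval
C

A) Wrong — a CI is about the parameter μ, not individual data values.
B) Wrong — μ is fixed; the randomness lives in the interval, not in μ.
C) Correct — this is the frequentist long-run coverage interpretation.
D) Wrong — coverage applies to intervals containing μ, not to future x̄ values.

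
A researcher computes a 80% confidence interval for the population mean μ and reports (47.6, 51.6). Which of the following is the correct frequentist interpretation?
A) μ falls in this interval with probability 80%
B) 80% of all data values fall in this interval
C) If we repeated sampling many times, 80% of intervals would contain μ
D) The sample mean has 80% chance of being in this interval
C

A) Wrong — μ is fixed; the randomness lives in the interval, not in μ.
B) Wrong — a CI is about the parameter μ, not individual data values.
C) Correct — this is the frequentist long-run coverage interpretation.
D) Wrong — x̄ is observed and sits in the interval by construction.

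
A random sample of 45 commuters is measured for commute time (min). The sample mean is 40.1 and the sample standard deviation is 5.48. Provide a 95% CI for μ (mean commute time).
(38.45, 41.75)

t-interval (σ unknown):
df = n - 1 = 44
t* = 2.015 for 95% confidence

Margin of error = t* · s/√n = 2.015 · 5.48/√45 = 1.65

CI: (38.45, 41.75)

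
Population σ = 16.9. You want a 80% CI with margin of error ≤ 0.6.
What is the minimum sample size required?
n ≥ 1304

For margin E ≤ 0.6:
n ≥ (z* · σ / E)²
n ≥ (1.282 · 16.9 / 0.6)²
n ≥ 1303.91

Minimum n = 1304 (rounding up)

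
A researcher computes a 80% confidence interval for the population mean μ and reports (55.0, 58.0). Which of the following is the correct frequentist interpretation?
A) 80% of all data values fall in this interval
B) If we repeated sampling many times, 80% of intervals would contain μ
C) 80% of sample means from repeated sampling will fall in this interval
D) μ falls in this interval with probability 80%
B

A) Wrong — a CI is about the parameter μ, not individual data values.
B) Correct — this is the frequentist long-run coverage interpretation.
C) Wrong — coverage applies to intervals containing μ, not to future x̄ values.
D) Wrong — μ is fixed; the randomness lives in the interval, not in μ.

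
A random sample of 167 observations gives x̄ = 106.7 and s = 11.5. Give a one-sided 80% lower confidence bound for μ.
μ ≥ 105.95

Lower bound (one-sided):
t* = 0.844 (one-sided for 80%)
Lower bound = x̄ - t* · s/√n = 106.7 - 0.844 · 11.5/√167 = 105.95

We are 80% confident that μ ≥ 105.95.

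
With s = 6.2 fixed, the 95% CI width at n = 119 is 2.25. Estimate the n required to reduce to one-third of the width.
n ≈ 1071

CI width ∝ 1/√n
To reduce width by factor 3, need √n to grow by 3 → need 3² = 9 times as many samples.

Current: n = 119, width = 2.25
New: n = 1071, width ≈ 0.74

Width reduced by factor of 2.25/0.74 = 3.04.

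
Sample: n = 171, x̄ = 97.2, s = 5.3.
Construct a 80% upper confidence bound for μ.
μ ≤ 97.54

Upper bound (one-sided):
t* = 0.844 (one-sided for 80%)
Upper bound = x̄ + t* · s/√n = 97.2 + 0.844 · 5.3/√171 = 97.54

We are 80% confident that μ ≤ 97.54.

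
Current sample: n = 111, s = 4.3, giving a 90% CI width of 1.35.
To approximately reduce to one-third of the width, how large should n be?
n ≈ 999

CI width ∝ 1/√n
To reduce width by factor 3, need √n to grow by 3 → need 3² = 9 times as many samples.

Current: n = 111, width = 1.35
New: n = 999, width ≈ 0.45

Width reduced by factor of 1.35/0.45 = 3.00.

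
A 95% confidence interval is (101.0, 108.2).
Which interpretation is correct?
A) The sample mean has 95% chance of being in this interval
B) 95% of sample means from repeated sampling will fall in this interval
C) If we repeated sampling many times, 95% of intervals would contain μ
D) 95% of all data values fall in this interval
C

A) Wrong — x̄ is observed and sits in the interval by construction.
B) Wrong — coverage applies to intervals containing μ, not to future x̄ values.
C) Correct — this is the frequentist long-run coverage interpretation.
D) Wrong — a CI is about the parameter μ, not individual data values.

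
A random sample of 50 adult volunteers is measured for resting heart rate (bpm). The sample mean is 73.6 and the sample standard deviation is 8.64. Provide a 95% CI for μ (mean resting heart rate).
(71.14, 76.06)

t-interval (σ unknown):
df = n - 1 = 49
t* = 2.010 for 95% confidence

Margin of error = t* · s/√n = 2.010 · 8.64/√50 = 2.46

CI: (71.14, 76.06)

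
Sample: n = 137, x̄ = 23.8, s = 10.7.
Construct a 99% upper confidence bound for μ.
μ ≤ 25.95

Upper bound (one-sided):
t* = 2.354 (one-sided for 99%)
Upper bound = x̄ + t* · s/√n = 23.8 + 2.354 · 10.7/√137 = 25.95

We are 99% confident that μ ≤ 25.95.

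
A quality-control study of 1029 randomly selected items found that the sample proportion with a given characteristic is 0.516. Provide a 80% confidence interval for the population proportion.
(0.496, 0.536)

Proportion CI:
SE = √(p̂(1-p̂)/n) = √(0.516 · 0.484 / 1029) = 0.01558

z* = 1.282
Margin = z* · SE = 1.282 · 0.01558 = 0.0200

CI: 0.516 ± 0.0200 = (0.496, 0.536)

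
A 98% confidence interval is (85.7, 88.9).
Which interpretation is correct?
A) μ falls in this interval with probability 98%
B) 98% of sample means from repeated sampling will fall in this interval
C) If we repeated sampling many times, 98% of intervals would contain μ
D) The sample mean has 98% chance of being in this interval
C

A) Wrong — μ is fixed; the randomness lives in the interval, not in μ.
B) Wrong — coverage applies to intervals containing μ, not to future x̄ values.
C) Correct — this is the frequentist long-run coverage interpretation.
D) Wrong — x̄ is observed and sits in the interval by construction.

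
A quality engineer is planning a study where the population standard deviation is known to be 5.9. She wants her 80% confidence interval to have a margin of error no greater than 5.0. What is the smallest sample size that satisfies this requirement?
n ≥ 3

For margin E ≤ 5.0:
n ≥ (z* · σ / E)²
n ≥ (1.282 · 5.9 / 5.0)²
n ≥ 2.29

Minimum n = 3 (rounding up)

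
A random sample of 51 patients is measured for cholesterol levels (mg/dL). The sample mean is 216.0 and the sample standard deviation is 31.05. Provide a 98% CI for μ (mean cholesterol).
(205.55, 226.45)

t-interval (σ unknown):
df = n - 1 = 50
t* = 2.403 for 98% confidence

Margin of error = t* · s/√n = 2.403 · 31.05/√51 = 10.45

CI: (205.55, 226.45)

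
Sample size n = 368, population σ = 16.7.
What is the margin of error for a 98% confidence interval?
Margin of error = 2.02

Margin of error = z* · σ/√n
= 2.326 · 16.7/√368
= 2.326 · 16.7/19.1833
= 2.02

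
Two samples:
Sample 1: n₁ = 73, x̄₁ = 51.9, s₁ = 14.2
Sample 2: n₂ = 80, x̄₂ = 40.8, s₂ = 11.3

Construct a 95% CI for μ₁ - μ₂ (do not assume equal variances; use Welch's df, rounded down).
(6.97, 15.23)

Difference: x̄₁ - x̄₂ = 11.10
SE = √(s₁²/n₁ + s₂²/n₂) = √(14.2²/73 + 11.3²/80) = 2.0877
df = 137.43 → 137 (Welch–Satterthwaite, rounded down)
t* = 1.977

CI: 11.10 ± 1.977 · 2.0877 = 11.10 ± 4.13 = (6.97, 15.23)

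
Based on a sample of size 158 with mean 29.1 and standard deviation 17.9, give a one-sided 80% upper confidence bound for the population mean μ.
μ ≤ 30.30

Upper bound (one-sided):
t* = 0.844 (one-sided for 80%)
Upper bound = x̄ + t* · s/√n = 29.1 + 0.844 · 17.9/√158 = 30.30

We are 80% confident that μ ≤ 30.30.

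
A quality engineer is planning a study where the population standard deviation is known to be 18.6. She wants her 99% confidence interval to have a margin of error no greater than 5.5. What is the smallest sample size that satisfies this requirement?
n ≥ 76

For margin E ≤ 5.5:
n ≥ (z* · σ / E)²
n ≥ (2.576 · 18.6 / 5.5)²
n ≥ 75.89

Minimum n = 76 (rounding up)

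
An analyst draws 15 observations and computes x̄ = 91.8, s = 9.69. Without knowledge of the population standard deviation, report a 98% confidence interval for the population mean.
(85.23, 98.37)

t-interval (σ unknown):
df = n - 1 = 14
t* = 2.624 for 98% confidence

Margin of error = t* · s/√n = 2.624 · 9.69/√15 = 6.57

CI: (85.23, 98.37)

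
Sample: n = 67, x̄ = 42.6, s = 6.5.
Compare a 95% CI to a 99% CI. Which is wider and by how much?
99% CI is wider by 1.04

df = 66
95% CI: t* = 1.997, (41.01, 44.19), width = 2 · t* · s/√n = 3.17
99% CI: t* = 2.652, (40.49, 44.71), width = 2 · t* · s/√n = 4.21

The 99% CI is wider by 4.21 - 3.17 = 1.04.
Higher confidence requires a wider interval.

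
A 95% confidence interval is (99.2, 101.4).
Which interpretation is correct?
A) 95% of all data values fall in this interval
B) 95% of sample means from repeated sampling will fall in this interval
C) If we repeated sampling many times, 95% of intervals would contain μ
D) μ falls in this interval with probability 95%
C

A) Wrong — a CI is about the parameter μ, not individual data values.
B) Wrong — coverage applies to intervals containing μ, not to future x̄ values.
C) Correct — this is the frequentist long-run coverage interpretation.
D) Wrong — μ is fixed; the randomness lives in the interval, not in μ.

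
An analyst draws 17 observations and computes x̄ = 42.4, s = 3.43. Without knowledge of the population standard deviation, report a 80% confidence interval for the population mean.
(41.29, 43.51)

t-interval (σ unknown):
df = n - 1 = 16
t* = 1.337 for 80% confidence

Margin of error = t* · s/√n = 1.337 · 3.43/√17 = 1.11

CI: (41.29, 43.51)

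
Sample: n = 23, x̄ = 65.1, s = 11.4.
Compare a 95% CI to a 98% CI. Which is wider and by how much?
98% CI is wider by 2.06

df = 22
95% CI: t* = 2.074, (60.17, 70.03), width = 2 · t* · s/√n = 9.86
98% CI: t* = 2.508, (59.14, 71.06), width = 2 · t* · s/√n = 11.92

The 98% CI is wider by 11.92 - 9.86 = 2.06.
Higher confidence requires a wider interval.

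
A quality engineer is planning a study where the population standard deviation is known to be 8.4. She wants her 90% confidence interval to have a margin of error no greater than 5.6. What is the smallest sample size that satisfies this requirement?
n ≥ 7

For margin E ≤ 5.6:
n ≥ (z* · σ / E)²
n ≥ (1.645 · 8.4 / 5.6)²
n ≥ 6.09

Minimum n = 7 (rounding up)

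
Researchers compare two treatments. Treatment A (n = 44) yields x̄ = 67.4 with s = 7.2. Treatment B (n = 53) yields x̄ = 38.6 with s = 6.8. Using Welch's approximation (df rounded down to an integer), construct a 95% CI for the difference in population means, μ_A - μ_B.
(25.95, 31.65)

Difference: x̄₁ - x̄₂ = 28.80
SE = √(s₁²/n₁ + s₂²/n₂) = √(7.2²/44 + 6.8²/53) = 1.4320
df = 89.62 → 89 (Welch–Satterthwaite, rounded down)
t* = 1.987

CI: 28.80 ± 1.987 · 1.4320 = 28.80 ± 2.85 = (25.95, 31.65)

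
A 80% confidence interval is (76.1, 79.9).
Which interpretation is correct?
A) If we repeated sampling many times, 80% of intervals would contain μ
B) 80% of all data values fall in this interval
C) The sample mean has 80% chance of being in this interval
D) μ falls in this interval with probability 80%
A

A) Correct — this is the frequentist long-run coverage interpretation.
B) Wrong — a CI is about the parameter μ, not individual data values.
C) Wrong — x̄ is observed and sits in the interval by construction.
D) Wrong — μ is fixed; the randomness lives in the interval, not in μ.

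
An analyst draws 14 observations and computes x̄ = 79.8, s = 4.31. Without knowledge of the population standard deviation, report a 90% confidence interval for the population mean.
(77.76, 81.84)

t-interval (σ unknown):
df = n - 1 = 13
t* = 1.771 for 90% confidence

Margin of error = t* · s/√n = 1.771 · 4.31/√14 = 2.04

CI: (77.76, 81.84)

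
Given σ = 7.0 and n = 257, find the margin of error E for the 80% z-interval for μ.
Margin of error = 0.56

Margin of error = z* · σ/√n
= 1.282 · 7.0/√257
= 1.282 · 7.0/16.0312
= 0.56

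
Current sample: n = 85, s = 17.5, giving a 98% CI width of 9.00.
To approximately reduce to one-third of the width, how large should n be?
n ≈ 765

CI width ∝ 1/√n
To reduce width by factor 3, need √n to grow by 3 → need 3² = 9 times as many samples.

Current: n = 85, width = 9.00
New: n = 765, width ≈ 2.95

Width reduced by factor of 9.00/2.95 = 3.05.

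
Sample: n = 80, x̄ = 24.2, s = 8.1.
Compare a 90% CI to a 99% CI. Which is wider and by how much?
99% CI is wider by 1.77

df = 79
90% CI: t* = 1.664, (22.69, 25.71), width = 2 · t* · s/√n = 3.01
99% CI: t* = 2.640, (21.81, 26.59), width = 2 · t* · s/√n = 4.78

The 99% CI is wider by 4.78 - 3.01 = 1.77.
Higher confidence requires a wider interval.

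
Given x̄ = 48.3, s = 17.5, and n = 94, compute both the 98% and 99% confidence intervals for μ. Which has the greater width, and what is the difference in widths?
99% CI is wider by 0.95

df = 93
98% CI: t* = 2.367, (44.03, 52.57), width = 2 · t* · s/√n = 8.54
99% CI: t* = 2.630, (43.55, 53.05), width = 2 · t* · s/√n = 9.49

The 99% CI is wider by 9.49 - 8.54 = 0.95.
Higher confidence requires a wider interval.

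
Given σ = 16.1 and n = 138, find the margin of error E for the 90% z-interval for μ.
Margin of error = 2.25

Margin of error = z* · σ/√n
= 1.645 · 16.1/√138
= 1.645 · 16.1/11.7473
= 2.25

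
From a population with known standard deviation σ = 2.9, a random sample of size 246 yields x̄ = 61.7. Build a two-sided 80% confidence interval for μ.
(61.46, 61.94)

z-interval (σ known):
z* = 1.282 for 80% confidence

Margin of error = z* · σ/√n = 1.282 · 2.9/√246 = 0.24

CI: (61.7 - 0.24, 61.7 + 0.24) = (61.46, 61.94)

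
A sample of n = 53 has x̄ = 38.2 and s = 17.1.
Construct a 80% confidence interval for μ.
(35.15, 41.25)

t-interval (σ unknown):
df = n - 1 = 52
t* = 1.298 for 80% confidence

Margin of error = t* · s/√n = 1.298 · 17.1/√53 = 3.05

CI: (35.15, 41.25)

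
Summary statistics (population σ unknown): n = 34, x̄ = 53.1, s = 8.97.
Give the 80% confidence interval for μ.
(51.09, 55.11)

t-interval (σ unknown):
df = n - 1 = 33
t* = 1.308 for 80% confidence

Margin of error = t* · s/√n = 1.308 · 8.97/√34 = 2.01

CI: (51.09, 55.11)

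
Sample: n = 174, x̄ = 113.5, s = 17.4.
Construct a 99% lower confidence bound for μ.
μ ≥ 110.40

Lower bound (one-sided):
t* = 2.348 (one-sided for 99%)
Lower bound = x̄ - t* · s/√n = 113.5 - 2.348 · 17.4/√174 = 110.40

We are 99% confident that μ ≥ 110.40.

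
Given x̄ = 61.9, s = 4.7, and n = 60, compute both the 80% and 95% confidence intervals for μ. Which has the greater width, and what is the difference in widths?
95% CI is wider by 0.86

df = 59
80% CI: t* = 1.296, (61.11, 62.69), width = 2 · t* · s/√n = 1.57
95% CI: t* = 2.001, (60.69, 63.11), width = 2 · t* · s/√n = 2.43

The 95% CI is wider by 2.43 - 1.57 = 0.86.
Higher confidence requires a wider interval.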